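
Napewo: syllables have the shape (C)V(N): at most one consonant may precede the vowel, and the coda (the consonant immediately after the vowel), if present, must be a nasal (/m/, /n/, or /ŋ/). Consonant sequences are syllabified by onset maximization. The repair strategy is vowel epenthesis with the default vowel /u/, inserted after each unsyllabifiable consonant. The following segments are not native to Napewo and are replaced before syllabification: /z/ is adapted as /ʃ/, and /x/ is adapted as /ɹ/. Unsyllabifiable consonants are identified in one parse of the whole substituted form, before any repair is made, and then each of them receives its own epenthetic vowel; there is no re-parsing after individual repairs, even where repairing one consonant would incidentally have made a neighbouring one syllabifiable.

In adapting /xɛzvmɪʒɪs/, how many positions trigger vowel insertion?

After substitution the input is /ɹɛʃvmɪʒɪs/.
The unsyllabifiable consonants are /ʃ/, /v/, /s/; each receives one epenthetic vowel.

3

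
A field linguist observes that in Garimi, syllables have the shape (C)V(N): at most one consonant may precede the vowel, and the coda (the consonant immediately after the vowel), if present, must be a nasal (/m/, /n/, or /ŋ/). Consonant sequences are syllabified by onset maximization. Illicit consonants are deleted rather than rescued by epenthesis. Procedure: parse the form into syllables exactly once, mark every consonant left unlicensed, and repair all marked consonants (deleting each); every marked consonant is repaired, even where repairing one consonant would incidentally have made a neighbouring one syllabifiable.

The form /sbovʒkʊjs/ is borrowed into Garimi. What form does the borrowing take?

bokʊ

The consonants /s/, /v/, /ʒ/, /j/, /s/ cannot be parsed into a legal (C)V(N) syllable (only a nasal (/m/, /n/, or /ŋ/) is licensed in coda position; onsets are limited to one consonant).
Deleting the stranded consonants removes /s/, /v/, /ʒ/, /j/, /s/.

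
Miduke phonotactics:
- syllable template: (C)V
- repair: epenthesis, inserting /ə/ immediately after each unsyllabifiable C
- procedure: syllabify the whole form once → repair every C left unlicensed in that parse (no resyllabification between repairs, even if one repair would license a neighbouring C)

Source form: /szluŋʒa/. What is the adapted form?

səzəluŋəʒa

Under (C)V, the unsyllabifiable consonants are /s/, /z/, /ŋ/ (no codas are permitted; onsets are limited to one consonant).
Epenthesis after each stranded consonant: /s/ → /sə/, /z/ → /zə/, /ŋ/ → /ŋə/.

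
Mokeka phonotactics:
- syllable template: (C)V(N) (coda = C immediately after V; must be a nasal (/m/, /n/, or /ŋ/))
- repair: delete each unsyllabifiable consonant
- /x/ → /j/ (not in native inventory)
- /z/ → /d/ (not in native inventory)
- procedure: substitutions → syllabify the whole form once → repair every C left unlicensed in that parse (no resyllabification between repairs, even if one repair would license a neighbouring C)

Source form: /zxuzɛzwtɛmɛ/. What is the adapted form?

Substitution: /z/ → /d/, /x/ → /j/, giving /djudɛdwtɛmɛ/.
Under (C)V(N), the unsyllabifiable consonants are /d/, /d/, /w/ (only a nasal (/m/, /n/, or /ŋ/) is licensed in coda position; onsets are limited to one consonant).
Deleting the stranded consonants removes /d/, /d/, /w/.

judɛtɛmɛ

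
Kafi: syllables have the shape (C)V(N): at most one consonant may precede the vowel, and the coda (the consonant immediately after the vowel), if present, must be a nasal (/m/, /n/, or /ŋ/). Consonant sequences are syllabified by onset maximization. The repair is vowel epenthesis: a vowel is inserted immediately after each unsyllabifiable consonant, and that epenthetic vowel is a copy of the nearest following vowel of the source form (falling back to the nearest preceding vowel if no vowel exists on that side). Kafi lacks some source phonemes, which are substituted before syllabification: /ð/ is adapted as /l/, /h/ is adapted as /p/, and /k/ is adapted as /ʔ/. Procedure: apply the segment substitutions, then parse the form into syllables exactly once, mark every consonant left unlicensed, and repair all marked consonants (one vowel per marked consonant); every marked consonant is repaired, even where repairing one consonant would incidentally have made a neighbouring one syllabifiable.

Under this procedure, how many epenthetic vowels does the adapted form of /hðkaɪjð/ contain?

4

After substitution the input is /plʔaɪjl/.
The unsyllabifiable consonants are /p/, /l/, /j/, /l/; each receives one epenthetic vowel.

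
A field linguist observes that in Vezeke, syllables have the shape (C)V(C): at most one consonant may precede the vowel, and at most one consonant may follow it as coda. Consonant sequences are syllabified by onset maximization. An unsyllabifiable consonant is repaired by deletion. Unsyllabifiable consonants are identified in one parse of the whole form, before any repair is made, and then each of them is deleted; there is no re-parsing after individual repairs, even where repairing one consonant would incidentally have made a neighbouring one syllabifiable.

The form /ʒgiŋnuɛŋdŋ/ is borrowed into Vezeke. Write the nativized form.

The consonants /ʒ/, /d/, /ŋ/ cannot be parsed into a legal (C)V(C) syllable (at most one coda consonant is licensed; onsets are limited to one consonant).
Each unlicensed consonant is deleted: /ʒ/, /d/, /ŋ/.

giŋnuɛŋ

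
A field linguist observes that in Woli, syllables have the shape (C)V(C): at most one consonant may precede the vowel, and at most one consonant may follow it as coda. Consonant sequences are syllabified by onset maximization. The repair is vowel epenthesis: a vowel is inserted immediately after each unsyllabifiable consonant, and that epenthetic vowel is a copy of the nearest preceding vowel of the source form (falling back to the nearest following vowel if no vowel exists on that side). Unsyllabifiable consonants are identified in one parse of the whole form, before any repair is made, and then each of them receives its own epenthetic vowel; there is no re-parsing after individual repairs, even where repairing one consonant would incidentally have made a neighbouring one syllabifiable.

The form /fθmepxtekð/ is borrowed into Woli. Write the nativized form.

feθemepxetekðe

Under (C)V(C), the unsyllabifiable consonants are /f/, /θ/, /x/, /ð/ (at most one coda consonant is licensed; onsets are limited to one consonant).
Each unlicensed consonant becomes the onset of a new syllable: /f/ → /fe/, /θ/ → /θe/, /x/ → /xe/, /ð/ → /ðe/.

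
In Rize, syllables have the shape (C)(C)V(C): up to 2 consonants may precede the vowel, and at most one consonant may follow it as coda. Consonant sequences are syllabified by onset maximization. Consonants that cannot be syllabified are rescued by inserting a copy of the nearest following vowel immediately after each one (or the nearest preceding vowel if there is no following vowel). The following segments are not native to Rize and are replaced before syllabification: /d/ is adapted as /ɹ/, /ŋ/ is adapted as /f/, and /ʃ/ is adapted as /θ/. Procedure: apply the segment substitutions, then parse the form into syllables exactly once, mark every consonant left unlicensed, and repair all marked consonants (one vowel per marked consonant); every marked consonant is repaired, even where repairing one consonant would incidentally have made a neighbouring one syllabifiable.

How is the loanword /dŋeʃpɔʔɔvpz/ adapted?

ɹfeθpɔʔɔvpɔzɔ

Substitution: /d/ → /ɹ/, /ŋ/ → /f/, /ʃ/ → /θ/, giving /ɹfeθpɔʔɔvpz/.
Under (C)(C)V(C), the unsyllabifiable consonants are /p/, /z/ (at most one coda consonant is licensed; onsets may contain at most 2 consonants).
Each unlicensed consonant becomes the onset of a new syllable: /p/ → /pɔ/, /z/ → /zɔ/.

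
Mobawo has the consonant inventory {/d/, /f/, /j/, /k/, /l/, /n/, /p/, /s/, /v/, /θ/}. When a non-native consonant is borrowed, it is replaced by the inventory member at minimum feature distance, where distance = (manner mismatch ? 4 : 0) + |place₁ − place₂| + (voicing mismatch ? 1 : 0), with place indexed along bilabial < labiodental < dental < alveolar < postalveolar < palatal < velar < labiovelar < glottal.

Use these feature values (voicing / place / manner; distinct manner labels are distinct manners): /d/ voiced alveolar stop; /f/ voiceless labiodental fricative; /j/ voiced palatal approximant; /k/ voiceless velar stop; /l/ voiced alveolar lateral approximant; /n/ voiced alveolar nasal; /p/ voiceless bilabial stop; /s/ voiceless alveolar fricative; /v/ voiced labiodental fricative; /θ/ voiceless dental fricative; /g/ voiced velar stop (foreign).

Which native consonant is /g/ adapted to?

/k/ is closest: same manner (stop), place distance 0 (velar→velar), voicing differs (+1); total 1. Next closest is /d/ at distance 3.

k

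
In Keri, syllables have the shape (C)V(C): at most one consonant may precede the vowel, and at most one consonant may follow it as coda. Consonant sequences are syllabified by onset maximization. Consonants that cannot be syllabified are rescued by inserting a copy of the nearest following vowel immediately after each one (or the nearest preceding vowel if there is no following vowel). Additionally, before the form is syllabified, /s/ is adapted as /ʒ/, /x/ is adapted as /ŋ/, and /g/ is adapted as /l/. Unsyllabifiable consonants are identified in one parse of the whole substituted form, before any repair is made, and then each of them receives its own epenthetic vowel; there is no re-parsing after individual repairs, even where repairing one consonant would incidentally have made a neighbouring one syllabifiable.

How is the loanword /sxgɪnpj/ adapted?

ʒɪŋɪlɪnpɪjɪ

Substitution: /s/ → /ʒ/, /x/ → /ŋ/, /g/ → /l/, giving /ʒŋlɪnpj/.
Syllabifying with onset maximization leaves /ʒ/, /ŋ/, /p/, /j/ stranded (at most one coda consonant is licensed; onsets are limited to one consonant).
Inserting the epenthetic vowel yields /ʒ/ → /ʒɪ/, /ŋ/ → /ŋɪ/, /p/ → /pɪ/, /j/ → /jɪ/.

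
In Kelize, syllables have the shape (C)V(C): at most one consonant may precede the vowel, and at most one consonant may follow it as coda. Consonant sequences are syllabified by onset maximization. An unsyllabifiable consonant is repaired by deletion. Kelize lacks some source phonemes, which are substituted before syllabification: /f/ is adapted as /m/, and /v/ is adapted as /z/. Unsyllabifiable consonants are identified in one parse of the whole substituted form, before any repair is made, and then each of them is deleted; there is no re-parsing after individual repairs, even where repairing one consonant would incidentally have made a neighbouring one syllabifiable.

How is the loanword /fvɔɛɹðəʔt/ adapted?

zɔɛɹðəʔ

Substitution: /f/ → /m/, /v/ → /z/, giving /mzɔɛɹðəʔt/.
The consonants /m/, /t/ cannot be parsed into a legal (C)V(C) syllable (at most one coda consonant is licensed; onsets are limited to one consonant).
Each unlicensed consonant is deleted: /m/, /t/.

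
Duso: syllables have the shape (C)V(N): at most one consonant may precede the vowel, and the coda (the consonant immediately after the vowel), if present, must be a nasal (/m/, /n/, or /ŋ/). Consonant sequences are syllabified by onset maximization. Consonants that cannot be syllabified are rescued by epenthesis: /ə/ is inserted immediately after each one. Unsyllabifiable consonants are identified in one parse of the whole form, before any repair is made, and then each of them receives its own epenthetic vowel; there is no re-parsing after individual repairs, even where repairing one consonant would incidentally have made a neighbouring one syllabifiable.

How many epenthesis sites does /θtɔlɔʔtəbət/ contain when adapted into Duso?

3

The unsyllabifiable consonants are /θ/, /ʔ/, /t/; each receives one epenthetic vowel.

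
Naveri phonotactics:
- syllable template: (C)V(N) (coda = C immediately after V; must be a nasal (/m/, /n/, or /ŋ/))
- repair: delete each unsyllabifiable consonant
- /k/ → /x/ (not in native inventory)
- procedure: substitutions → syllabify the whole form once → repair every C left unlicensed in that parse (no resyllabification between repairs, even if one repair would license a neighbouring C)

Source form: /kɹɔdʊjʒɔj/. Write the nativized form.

Substitution: /k/ → /x/, giving /xɹɔdʊjʒɔj/.
Under (C)V(N), the unsyllabifiable consonants are /x/, /j/, /j/ (only a nasal (/m/, /n/, or /ŋ/) is licensed in coda position; onsets are limited to one consonant).
Each unlicensed consonant is deleted: /x/, /j/, /j/.

ɹɔdʊʒɔ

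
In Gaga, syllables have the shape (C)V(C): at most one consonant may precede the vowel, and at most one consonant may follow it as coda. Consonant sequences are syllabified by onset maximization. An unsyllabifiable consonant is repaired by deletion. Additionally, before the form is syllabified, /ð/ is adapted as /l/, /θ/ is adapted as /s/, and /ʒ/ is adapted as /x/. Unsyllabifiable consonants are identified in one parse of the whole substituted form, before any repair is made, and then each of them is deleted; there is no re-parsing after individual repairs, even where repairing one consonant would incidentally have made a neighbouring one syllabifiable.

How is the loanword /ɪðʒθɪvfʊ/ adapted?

Substitution: /ð/ → /l/, /ʒ/ → /x/, /θ/ → /s/, giving /ɪlxsɪvfʊ/.
The consonants /x/ cannot be parsed into a legal (C)V(C) syllable (at most one coda consonant is licensed; onsets are limited to one consonant).
Each unlicensed consonant is deleted: /x/.

ɪlsɪvfʊ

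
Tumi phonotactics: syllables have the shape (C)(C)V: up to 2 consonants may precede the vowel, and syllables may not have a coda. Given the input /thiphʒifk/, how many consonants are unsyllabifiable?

3

The consonants /p/, /f/, /k/ cannot be parsed into a legal (C)(C)V syllable (no codas are permitted; onsets may contain at most 2 consonants).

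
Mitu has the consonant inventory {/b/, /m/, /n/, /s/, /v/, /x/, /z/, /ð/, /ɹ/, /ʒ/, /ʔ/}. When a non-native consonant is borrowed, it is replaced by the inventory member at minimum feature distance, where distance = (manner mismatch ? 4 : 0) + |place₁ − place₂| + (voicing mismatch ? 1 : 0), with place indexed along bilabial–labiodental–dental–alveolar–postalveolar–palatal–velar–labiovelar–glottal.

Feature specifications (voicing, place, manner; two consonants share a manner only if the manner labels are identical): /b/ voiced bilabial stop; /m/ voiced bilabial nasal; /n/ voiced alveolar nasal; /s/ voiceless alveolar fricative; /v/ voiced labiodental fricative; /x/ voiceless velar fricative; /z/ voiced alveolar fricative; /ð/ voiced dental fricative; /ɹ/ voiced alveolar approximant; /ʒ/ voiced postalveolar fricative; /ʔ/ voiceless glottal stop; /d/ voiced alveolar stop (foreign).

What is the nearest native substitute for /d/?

b

/b/ is closest: same manner (stop), place distance 3 (alveolar→bilabial), same voicing; total 3. Next closest is /n/ at distance 4.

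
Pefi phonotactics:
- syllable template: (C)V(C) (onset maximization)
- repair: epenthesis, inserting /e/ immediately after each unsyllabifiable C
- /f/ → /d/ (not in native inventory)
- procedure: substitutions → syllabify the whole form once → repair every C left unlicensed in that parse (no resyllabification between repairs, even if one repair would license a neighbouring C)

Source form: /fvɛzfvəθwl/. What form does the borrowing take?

devɛzdevəθwele

Substitution: /f/ → /d/, giving /dvɛzdvəθwl/.
Syllabifying with onset maximization leaves /d/, /d/, /w/, /l/ stranded (at most one coda consonant is licensed; onsets are limited to one consonant).
Inserting the epenthetic vowel yields /d/ → /de/, /d/ → /de/, /w/ → /we/, /l/ → /le/.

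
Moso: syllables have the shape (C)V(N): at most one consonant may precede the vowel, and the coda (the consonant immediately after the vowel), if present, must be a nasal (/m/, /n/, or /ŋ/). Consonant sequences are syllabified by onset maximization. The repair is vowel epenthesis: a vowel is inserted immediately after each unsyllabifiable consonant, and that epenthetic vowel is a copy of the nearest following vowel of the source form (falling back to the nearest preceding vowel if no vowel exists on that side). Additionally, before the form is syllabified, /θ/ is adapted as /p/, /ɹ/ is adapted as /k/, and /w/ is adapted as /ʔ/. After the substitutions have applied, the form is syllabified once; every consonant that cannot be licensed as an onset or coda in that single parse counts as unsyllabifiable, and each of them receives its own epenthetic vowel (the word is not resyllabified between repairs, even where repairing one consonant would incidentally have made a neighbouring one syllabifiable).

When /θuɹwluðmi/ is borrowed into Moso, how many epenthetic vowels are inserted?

After substitution the input is /pukʔluðmi/.
The unsyllabifiable consonants are /k/, /ʔ/, /ð/; each receives one epenthetic vowel.

3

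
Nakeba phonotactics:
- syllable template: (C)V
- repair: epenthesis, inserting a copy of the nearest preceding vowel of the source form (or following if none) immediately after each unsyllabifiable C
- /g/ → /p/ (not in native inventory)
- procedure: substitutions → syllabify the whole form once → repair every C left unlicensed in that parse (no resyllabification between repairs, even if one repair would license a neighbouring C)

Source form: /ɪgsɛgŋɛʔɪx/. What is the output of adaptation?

Substitution: /g/ → /p/, giving /ɪpsɛpŋɛʔɪx/.
Syllabifying with onset maximization leaves /p/, /p/, /x/ stranded (no codas are permitted; onsets are limited to one consonant).
Inserting the epenthetic vowel yields /p/ → /pɪ/, /p/ → /pɛ/, /x/ → /xɪ/.

ɪpɪsɛpɛŋɛʔɪxɪ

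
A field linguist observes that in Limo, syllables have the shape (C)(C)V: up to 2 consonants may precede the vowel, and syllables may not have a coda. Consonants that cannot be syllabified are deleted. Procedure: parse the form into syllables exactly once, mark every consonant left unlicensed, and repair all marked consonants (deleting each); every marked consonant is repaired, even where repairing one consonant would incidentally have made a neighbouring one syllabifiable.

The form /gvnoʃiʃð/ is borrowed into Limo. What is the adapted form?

The consonants /g/, /ʃ/, /ð/ cannot be parsed into a legal (C)(C)V syllable (no codas are permitted; onsets may contain at most 2 consonants).
Deleting the stranded consonants removes /g/, /ʃ/, /ð/.

vnoʃi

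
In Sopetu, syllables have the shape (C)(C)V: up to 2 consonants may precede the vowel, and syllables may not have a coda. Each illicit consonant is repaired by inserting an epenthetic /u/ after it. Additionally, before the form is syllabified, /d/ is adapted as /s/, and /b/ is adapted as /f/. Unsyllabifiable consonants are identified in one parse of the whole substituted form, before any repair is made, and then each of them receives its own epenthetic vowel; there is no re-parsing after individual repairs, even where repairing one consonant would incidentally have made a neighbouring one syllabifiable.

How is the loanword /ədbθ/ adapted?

Substitution: /d/ → /s/, /b/ → /f/, giving /əsfθ/.
Under (C)(C)V, the unsyllabifiable consonants are /s/, /f/, /θ/ (no codas are permitted; onsets may contain at most 2 consonants).
Epenthesis after each stranded consonant: /s/ → /su/, /f/ → /fu/, /θ/ → /θu/.

əsufuθu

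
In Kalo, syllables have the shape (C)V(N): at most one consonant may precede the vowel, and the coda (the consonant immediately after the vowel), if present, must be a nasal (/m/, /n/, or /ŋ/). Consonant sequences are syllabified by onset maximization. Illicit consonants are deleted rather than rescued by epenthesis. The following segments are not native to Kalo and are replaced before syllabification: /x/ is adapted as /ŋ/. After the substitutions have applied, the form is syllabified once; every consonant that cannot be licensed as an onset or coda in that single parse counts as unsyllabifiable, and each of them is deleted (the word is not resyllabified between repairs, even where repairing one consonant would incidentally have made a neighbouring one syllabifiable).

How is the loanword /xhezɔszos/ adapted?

hezɔzo

Substitution: /x/ → /ŋ/, giving /ŋhezɔszos/.
The consonants /ŋ/, /s/, /s/ cannot be parsed into a legal (C)V(N) syllable (only a nasal (/m/, /n/, or /ŋ/) is licensed in coda position; onsets are limited to one consonant).
Deleting the stranded consonants removes /ŋ/, /s/, /s/.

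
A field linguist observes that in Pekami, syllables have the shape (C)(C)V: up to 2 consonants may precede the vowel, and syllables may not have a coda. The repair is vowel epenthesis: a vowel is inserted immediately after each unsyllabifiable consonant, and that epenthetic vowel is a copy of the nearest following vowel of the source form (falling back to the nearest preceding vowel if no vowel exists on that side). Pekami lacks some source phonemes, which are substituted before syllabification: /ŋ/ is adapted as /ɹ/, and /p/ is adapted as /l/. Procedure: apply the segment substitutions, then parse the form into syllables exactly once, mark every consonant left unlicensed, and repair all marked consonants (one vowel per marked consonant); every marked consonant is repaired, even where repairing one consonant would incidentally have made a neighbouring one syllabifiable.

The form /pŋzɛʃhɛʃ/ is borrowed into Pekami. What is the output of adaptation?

Substitution: /p/ → /l/, /ŋ/ → /ɹ/, giving /lɹzɛʃhɛʃ/.
The consonants /l/, /ʃ/ cannot be parsed into a legal (C)(C)V syllable (no codas are permitted; onsets may contain at most 2 consonants).
Each unlicensed consonant becomes the onset of a new syllable: /l/ → /lɛ/, /ʃ/ → /ʃɛ/.

lɛɹzɛʃhɛʃɛ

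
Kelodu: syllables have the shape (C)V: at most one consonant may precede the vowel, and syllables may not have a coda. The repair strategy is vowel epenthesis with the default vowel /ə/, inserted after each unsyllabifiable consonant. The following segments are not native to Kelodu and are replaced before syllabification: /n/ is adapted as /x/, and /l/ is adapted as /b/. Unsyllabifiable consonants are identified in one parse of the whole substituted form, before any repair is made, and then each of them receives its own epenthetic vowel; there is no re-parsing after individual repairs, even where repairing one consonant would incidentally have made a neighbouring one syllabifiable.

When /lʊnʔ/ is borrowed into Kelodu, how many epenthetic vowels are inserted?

2

After substitution the input is /bʊxʔ/.
The unsyllabifiable consonants are /x/, /ʔ/; each receives one epenthetic vowel.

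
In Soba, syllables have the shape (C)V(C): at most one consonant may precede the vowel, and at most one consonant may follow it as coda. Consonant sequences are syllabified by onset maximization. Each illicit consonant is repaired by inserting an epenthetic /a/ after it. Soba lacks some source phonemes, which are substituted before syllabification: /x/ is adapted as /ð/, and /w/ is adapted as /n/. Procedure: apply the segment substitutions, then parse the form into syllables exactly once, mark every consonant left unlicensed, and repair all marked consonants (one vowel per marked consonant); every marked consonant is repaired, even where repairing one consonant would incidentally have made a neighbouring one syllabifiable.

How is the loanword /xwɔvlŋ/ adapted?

Substitution: /x/ → /ð/, /w/ → /n/, giving /ðnɔvlŋ/.
Syllabifying with onset maximization leaves /ð/, /l/, /ŋ/ stranded (at most one coda consonant is licensed; onsets are limited to one consonant).
Inserting the epenthetic vowel yields /ð/ → /ða/, /l/ → /la/, /ŋ/ → /ŋa/.

ðanɔvlaŋa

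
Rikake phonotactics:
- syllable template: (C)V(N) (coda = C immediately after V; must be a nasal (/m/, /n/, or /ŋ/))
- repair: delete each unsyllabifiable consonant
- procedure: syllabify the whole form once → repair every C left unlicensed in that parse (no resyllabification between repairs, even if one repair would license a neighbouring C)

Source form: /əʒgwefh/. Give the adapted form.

əwe

Under (C)V(N), the unsyllabifiable consonants are /ʒ/, /g/, /f/, /h/ (only a nasal (/m/, /n/, or /ŋ/) is licensed in coda position; onsets are limited to one consonant).
Deleting the stranded consonants removes /ʒ/, /g/, /f/, /h/.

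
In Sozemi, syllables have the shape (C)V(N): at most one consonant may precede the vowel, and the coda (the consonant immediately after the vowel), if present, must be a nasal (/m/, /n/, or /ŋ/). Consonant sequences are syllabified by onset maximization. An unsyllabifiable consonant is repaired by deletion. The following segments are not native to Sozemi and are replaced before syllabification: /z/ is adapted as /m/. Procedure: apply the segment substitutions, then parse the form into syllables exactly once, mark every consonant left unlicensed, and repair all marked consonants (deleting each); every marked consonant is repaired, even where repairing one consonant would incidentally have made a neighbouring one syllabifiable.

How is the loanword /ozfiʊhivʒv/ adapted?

Substitution: /z/ → /m/, giving /omfiʊhivʒv/.
The consonants /v/, /ʒ/, /v/ cannot be parsed into a legal (C)V(N) syllable (only a nasal (/m/, /n/, or /ŋ/) is licensed in coda position; onsets are limited to one consonant).
Deletion applies to /v/, /ʒ/, /v/.

omfiʊhi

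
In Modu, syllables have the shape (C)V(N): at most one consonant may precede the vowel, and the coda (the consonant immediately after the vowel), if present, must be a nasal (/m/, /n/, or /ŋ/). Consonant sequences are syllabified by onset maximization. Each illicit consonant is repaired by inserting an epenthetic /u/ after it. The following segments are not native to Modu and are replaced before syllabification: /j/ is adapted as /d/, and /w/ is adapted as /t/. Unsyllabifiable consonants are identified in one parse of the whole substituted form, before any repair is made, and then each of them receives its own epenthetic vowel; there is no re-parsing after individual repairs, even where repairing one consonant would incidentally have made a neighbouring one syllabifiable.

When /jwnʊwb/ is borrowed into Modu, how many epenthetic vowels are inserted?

After substitution the input is /dtnʊtb/.
The unsyllabifiable consonants are /d/, /t/, /t/, /b/; each receives one epenthetic vowel.

4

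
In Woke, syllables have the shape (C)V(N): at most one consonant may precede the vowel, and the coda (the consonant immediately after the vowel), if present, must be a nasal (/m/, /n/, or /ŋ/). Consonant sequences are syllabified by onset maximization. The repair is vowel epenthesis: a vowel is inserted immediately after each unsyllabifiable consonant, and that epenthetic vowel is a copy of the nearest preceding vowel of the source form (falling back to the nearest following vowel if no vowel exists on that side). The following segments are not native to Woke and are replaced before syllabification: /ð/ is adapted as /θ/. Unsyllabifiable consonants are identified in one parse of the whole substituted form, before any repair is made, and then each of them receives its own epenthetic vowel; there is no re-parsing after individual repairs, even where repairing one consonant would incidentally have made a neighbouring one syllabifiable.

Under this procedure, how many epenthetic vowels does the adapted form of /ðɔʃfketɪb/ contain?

3

After substitution the input is /θɔʃfketɪb/.
The unsyllabifiable consonants are /ʃ/, /f/, /b/; each receives one epenthetic vowel.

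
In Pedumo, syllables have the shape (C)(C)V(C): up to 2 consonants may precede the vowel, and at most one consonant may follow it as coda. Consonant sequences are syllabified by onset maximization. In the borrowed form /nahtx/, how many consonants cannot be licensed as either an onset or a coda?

2

Syllabifying with onset maximization leaves /t/, /x/ stranded (at most one coda consonant is licensed; onsets may contain at most 2 consonants).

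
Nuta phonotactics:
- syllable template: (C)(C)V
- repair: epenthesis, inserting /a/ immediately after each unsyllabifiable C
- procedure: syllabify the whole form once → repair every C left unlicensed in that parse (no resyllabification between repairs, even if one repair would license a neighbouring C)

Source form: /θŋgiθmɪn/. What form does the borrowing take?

The consonants /θ/, /n/ cannot be parsed into a legal (C)(C)V syllable (no codas are permitted; onsets may contain at most 2 consonants).
Epenthesis after each stranded consonant: /θ/ → /θa/, /n/ → /na/.

θaŋgiθmɪna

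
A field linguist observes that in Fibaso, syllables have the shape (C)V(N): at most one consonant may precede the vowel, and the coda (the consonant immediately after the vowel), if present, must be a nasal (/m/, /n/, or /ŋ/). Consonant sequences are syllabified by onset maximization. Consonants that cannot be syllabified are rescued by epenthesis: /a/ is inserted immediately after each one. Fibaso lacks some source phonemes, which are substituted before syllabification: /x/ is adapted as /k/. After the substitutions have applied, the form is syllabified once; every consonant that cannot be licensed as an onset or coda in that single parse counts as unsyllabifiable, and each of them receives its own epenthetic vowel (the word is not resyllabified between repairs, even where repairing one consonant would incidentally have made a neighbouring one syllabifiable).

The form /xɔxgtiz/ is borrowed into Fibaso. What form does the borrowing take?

Substitution: /x/ → /k/, giving /kɔkgtiz/.
The consonants /k/, /g/, /z/ cannot be parsed into a legal (C)V(N) syllable (only a nasal (/m/, /n/, or /ŋ/) is licensed in coda position; onsets are limited to one consonant).
Inserting the epenthetic vowel yields /k/ → /ka/, /g/ → /ga/, /z/ → /za/.

kɔkagatiza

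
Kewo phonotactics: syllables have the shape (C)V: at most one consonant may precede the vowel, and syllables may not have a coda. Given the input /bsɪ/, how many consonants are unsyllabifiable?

Under (C)V, the unsyllabifiable consonants are /b/ (no codas are permitted; onsets are limited to one consonant).

1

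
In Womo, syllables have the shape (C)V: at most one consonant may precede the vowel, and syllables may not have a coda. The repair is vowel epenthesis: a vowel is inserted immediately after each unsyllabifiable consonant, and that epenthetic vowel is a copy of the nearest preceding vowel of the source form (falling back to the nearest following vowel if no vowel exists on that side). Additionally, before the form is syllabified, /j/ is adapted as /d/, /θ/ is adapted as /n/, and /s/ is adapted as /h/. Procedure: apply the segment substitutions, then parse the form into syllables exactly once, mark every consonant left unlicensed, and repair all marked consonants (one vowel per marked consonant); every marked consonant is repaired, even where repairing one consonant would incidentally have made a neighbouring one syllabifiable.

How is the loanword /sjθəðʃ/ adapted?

hədənəðəʃə

Substitution: /s/ → /h/, /j/ → /d/, /θ/ → /n/, giving /hdnəðʃ/.
Syllabifying with onset maximization leaves /h/, /d/, /ð/, /ʃ/ stranded (no codas are permitted; onsets are limited to one consonant).
Inserting the epenthetic vowel yields /h/ → /hə/, /d/ → /də/, /ð/ → /ðə/, /ʃ/ → /ʃə/.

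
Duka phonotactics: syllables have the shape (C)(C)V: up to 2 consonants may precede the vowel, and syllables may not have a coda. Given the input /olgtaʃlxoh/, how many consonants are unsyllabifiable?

Syllabifying with onset maximization leaves /l/, /ʃ/, /h/ stranded (no codas are permitted; onsets may contain at most 2 consonants).

3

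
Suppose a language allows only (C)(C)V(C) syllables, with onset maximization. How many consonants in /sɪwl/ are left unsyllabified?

The consonants /l/ cannot be parsed into a legal (C)(C)V(C) syllable (at most one coda consonant is licensed; onsets may contain at most 2 consonants).

1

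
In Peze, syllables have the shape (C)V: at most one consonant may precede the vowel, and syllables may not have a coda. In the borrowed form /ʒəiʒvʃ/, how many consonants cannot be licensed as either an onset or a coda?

3

The consonants /ʒ/, /v/, /ʃ/ cannot be parsed into a legal (C)V syllable (no codas are permitted; onsets are limited to one consonant).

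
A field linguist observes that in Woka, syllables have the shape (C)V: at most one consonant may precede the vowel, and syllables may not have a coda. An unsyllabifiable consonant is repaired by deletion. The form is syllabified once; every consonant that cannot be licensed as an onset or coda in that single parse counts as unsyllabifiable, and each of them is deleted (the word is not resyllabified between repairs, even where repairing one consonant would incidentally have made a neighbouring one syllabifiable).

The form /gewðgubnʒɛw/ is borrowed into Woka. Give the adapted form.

Syllabifying with onset maximization leaves /w/, /ð/, /b/, /n/, /w/ stranded (no codas are permitted; onsets are limited to one consonant).
Each unlicensed consonant is deleted: /w/, /ð/, /b/, /n/, /w/.

geguʒɛ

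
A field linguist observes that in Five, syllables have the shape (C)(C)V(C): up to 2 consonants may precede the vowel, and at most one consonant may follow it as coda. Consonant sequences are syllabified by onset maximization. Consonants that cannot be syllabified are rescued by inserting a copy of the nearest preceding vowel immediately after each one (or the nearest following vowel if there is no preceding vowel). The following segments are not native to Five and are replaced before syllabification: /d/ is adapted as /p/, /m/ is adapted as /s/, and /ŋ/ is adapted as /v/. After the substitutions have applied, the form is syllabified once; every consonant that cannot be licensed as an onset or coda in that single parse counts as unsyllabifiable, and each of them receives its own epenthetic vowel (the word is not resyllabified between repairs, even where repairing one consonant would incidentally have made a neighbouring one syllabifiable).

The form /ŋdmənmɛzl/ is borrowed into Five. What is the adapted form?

vəpsənsɛzlɛ

Substitution: /ŋ/ → /v/, /d/ → /p/, /m/ → /s/, giving /vpsənsɛzl/.
Under (C)(C)V(C), the unsyllabifiable consonants are /v/, /l/ (at most one coda consonant is licensed; onsets may contain at most 2 consonants).
Each unlicensed consonant becomes the onset of a new syllable: /v/ → /və/, /l/ → /lɛ/.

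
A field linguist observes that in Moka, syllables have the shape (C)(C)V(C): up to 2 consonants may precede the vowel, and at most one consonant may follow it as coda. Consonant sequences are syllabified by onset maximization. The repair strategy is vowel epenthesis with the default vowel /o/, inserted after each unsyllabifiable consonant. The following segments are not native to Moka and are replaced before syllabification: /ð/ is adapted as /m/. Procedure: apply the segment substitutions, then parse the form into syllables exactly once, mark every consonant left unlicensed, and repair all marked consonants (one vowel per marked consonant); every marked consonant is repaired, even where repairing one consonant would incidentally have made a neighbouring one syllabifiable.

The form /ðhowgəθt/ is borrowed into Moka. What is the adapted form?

Substitution: /ð/ → /m/, giving /mhowgəθt/.
Syllabifying with onset maximization leaves /t/ stranded (at most one coda consonant is licensed; onsets may contain at most 2 consonants).
Each unlicensed consonant becomes the onset of a new syllable: /t/ → /to/.

mhowgəθto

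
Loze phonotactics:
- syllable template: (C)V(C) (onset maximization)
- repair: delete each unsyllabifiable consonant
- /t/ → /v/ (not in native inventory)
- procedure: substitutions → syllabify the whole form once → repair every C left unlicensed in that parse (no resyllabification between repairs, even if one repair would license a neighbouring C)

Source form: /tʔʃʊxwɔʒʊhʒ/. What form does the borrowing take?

ʃʊxwɔʒʊh

Substitution: /t/ → /v/, giving /vʔʃʊxwɔʒʊhʒ/.
Syllabifying with onset maximization leaves /v/, /ʔ/, /ʒ/ stranded (at most one coda consonant is licensed; onsets are limited to one consonant).
Deleting the stranded consonants removes /v/, /ʔ/, /ʒ/.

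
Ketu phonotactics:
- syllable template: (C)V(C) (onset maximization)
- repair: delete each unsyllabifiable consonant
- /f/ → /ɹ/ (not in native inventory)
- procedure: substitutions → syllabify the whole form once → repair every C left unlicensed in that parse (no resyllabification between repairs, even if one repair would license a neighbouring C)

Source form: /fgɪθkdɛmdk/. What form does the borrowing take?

gɪθdɛm

Substitution: /f/ → /ɹ/, giving /ɹgɪθkdɛmdk/.
Under (C)V(C), the unsyllabifiable consonants are /ɹ/, /k/, /d/, /k/ (at most one coda consonant is licensed; onsets are limited to one consonant).
Each unlicensed consonant is deleted: /ɹ/, /k/, /d/, /k/.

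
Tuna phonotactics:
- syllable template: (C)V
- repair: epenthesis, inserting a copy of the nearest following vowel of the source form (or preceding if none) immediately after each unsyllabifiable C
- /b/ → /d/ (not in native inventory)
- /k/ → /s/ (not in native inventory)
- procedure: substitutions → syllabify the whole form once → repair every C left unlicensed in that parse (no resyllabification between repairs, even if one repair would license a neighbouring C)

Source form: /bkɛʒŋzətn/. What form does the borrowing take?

dɛsɛʒəŋəzətənə

Substitution: /b/ → /d/, /k/ → /s/, giving /dsɛʒŋzətn/.
Under (C)V, the unsyllabifiable consonants are /d/, /ʒ/, /ŋ/, /t/, /n/ (no codas are permitted; onsets are limited to one consonant).
Each unlicensed consonant becomes the onset of a new syllable: /d/ → /dɛ/, /ʒ/ → /ʒə/, /ŋ/ → /ŋə/, /t/ → /tə/, /n/ → /nə/.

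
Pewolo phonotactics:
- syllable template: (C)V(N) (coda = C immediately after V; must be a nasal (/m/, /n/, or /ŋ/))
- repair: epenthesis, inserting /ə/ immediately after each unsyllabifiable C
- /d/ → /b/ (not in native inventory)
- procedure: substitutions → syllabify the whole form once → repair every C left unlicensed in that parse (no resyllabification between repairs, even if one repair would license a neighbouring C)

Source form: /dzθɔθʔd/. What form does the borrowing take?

Substitution: /d/ → /b/, giving /bzθɔθʔb/.
Under (C)V(N), the unsyllabifiable consonants are /b/, /z/, /θ/, /ʔ/, /b/ (only a nasal (/m/, /n/, or /ŋ/) is licensed in coda position; onsets are limited to one consonant).
Inserting the epenthetic vowel yields /b/ → /bə/, /z/ → /zə/, /θ/ → /θə/, /ʔ/ → /ʔə/, /b/ → /bə/.

bəzəθɔθəʔəbə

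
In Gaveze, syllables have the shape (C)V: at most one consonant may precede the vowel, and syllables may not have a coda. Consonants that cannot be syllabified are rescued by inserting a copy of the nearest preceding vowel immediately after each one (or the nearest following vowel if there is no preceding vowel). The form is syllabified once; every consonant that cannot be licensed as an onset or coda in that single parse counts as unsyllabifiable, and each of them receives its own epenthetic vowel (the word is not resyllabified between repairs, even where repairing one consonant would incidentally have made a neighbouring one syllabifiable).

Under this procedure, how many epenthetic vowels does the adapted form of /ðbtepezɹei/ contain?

The unsyllabifiable consonants are /ð/, /b/, /z/; each receives one epenthetic vowel.

3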